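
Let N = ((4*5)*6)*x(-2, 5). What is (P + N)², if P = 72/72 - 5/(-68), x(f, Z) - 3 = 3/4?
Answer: 940832929/4624 ≈ 2.0347e+5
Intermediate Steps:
x(f, Z) = 15/4 (x(f, Z) = 3 + 3/4 = 3 + 3*(¼) = 3 + ¾ = 15/4)
N = 450 (N = ((4*5)*6)*(15/4) = (20*6)*(15/4) = 120*(15/4) = 450)
P = 73/68 (P = 72*(1/72) - 5*(-1/68) = 1 + 5/68 = 73/68 ≈ 1.0735)
(P + N)² = (73/68 + 450)² = (30673/68)² = 940832929/4624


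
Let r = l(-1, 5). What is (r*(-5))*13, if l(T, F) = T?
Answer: 65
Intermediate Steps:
r = -1
(r*(-5))*13 = -1*(-5)*13 = 5*13 = 65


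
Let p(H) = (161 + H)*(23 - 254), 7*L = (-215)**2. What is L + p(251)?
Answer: -619979/7 ≈ -88568.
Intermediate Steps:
L = 46225/7 (L = (1/7)*(-215)**2 = (1/7)*46225 = 46225/7 ≈ 6603.6)
p(H) = -37191 - 231*H (p(H) = (161 + H)*(-231) = -37191 - 231*H)
L + p(251) = 46225/7 + (-37191 - 231*251) = 46225/7 + (-37191 - 57981) = 46225/7 - 95172 = -619979/7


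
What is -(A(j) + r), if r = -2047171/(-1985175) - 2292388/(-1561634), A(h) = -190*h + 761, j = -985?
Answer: -291276895604362882/1550058387975 ≈ -1.8791e+5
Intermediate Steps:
A(h) = 761 - 190*h
r = 3873861592657/1550058387975 (r = -2047171*(-1/1985175) - 2292388*(-1/1561634) = 2047171/1985175 + 1146194/780817 = 3873861592657/1550058387975 ≈ 2.4992)
-(A(j) + r) = -((761 - 190*(-985)) + 3873861592657/1550058387975) = -((761 + 187150) + 3873861592657/1550058387975) = -(187911 + 3873861592657/1550058387975) = -1*291276895604362882/1550058387975 = -291276895604362882/1550058387975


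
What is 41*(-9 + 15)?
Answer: 246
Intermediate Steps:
41*(-9 + 15) = 41*6 = 246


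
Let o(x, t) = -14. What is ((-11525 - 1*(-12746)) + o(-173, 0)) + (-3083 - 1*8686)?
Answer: -10562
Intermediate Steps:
((-11525 - 1*(-12746)) + o(-173, 0)) + (-3083 - 1*8686) = ((-11525 - 1*(-12746)) - 14) + (-3083 - 1*8686) = ((-11525 + 12746) - 14) + (-3083 - 8686) = (1221 - 14) - 11769 = 1207 - 11769 = -10562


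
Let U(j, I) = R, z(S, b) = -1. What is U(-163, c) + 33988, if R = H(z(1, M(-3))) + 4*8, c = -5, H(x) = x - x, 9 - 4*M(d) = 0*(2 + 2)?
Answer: 34020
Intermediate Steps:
M(d) = 9/4 (M(d) = 9/4 - 0*(2 + 2) = 9/4 - 0*4 = 9/4 - ¼*0 = 9/4 + 0 = 9/4)
H(x) = 0
R = 32 (R = 0 + 4*8 = 0 + 32 = 32)
U(j, I) = 32
U(-163, c) + 33988 = 32 + 33988 = 34020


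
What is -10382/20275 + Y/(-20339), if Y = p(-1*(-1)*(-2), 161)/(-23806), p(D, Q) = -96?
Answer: -2513432477894/4908478497175 ≈ -0.51206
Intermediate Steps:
Y = 48/11903 (Y = -96/(-23806) = -96*(-1/23806) = 48/11903 ≈ 0.0040326)
-10382/20275 + Y/(-20339) = -10382/20275 + (48/11903)/(-20339) = -10382*1/20275 + (48/11903)*(-1/20339) = -10382/20275 - 48/242095117 = -2513432477894/4908478497175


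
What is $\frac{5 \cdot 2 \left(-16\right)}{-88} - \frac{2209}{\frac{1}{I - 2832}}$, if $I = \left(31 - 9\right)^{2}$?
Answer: $\frac{57054072}{11} \approx 5.1867 \cdot 10^{6}$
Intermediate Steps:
$I = 484$ ($I = 22^{2} = 484$)
$\frac{5 \cdot 2 \left(-16\right)}{-88} - \frac{2209}{\frac{1}{I - 2832}} = \frac{5 \cdot 2 \left(-16\right)}{-88} - \frac{2209}{\frac{1}{484 - 2832}} = 10 \left(-16\right) \left(- \frac{1}{88}\right) - \frac{2209}{\frac{1}{-2348}} = \left(-160\right) \left(- \frac{1}{88}\right) - \frac{2209}{- \frac{1}{2348}} = \frac{20}{11} - -5186732 = \frac{20}{11} + 5186732 = \frac{57054072}{11}$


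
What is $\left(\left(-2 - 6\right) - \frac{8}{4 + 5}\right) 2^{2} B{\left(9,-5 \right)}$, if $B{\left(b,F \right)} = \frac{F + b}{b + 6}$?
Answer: $- \frac{256}{27} \approx -9.4815$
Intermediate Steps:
$B{\left(b,F \right)} = \frac{F + b}{6 + b}$
$\left(\left(-2 - 6\right) - \frac{8}{4 + 5}\right) 2^{2} B{\left(9,-5 \right)} = \left(\left(-2 - 6\right) - \frac{8}{4 + 5}\right) 2^{2} \frac{-5 + 9}{6 + 9} = \left(\left(-2 - 6\right) - \frac{8}{9}\right) 4 \cdot \frac{1}{15} \cdot 4 = \left(-8 - \frac{8}{9}\right) 4 \cdot \frac{1}{15} \cdot 4 = \left(-8 - \frac{8}{9}\right) 4 \cdot \frac{4}{15} = \left(- \frac{80}{9}\right) 4 \cdot \frac{4}{15} = \left(- \frac{320}{9}\right) \frac{4}{15} = - \frac{256}{27}$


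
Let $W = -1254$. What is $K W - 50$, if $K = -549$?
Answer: $688396$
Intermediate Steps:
$K W - 50 = \left(-549\right) \left(-1254\right) - 50 = 688446 - 50 = 688396$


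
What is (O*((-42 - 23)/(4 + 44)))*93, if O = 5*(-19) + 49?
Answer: 46345/8 ≈ 5793.1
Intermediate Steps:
O = -46 (O = -95 + 49 = -46)
(O*((-42 - 23)/(4 + 44)))*93 = -46*(-42 - 23)/(4 + 44)*93 = -(-2990)/48*93 = -46*(-65/48)*93 = (1495/24)*93 = 46345/8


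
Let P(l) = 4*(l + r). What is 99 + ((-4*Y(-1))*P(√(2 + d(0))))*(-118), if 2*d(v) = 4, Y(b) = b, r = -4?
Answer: 3875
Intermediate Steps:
d(v) = 2 (d(v) = (½)*4 = 2)
P(l) = -16 + 4*l (P(l) = 4*(l - 4) = 4*(-4 + l) = -16 + 4*l)
99 + ((-4*Y(-1))*P(√(2 + d(0))))*(-118) = 99 + ((-4*(-1))*(-16 + 4*√(2 + 2)))*(-118) = 99 + (4*(-16 + 4*√4))*(-118) = 99 + (4*(-16 + 4*2))*(-118) = 99 + (4*(-16 + 8))*(-118) = 99 + (4*(-8))*(-118) = 99 - 32*(-118) = 99 + 3776 = 3875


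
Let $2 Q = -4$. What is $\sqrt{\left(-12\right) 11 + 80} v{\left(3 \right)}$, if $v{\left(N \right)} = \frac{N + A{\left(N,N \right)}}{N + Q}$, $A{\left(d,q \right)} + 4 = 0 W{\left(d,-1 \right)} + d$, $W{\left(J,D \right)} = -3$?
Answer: $4 i \sqrt{13} \approx 14.422 i$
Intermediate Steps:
$Q = -2$ ($Q = \frac{1}{2} \left(-4\right) = -2$)
$A{\left(d,q \right)} = -4 + d$ ($A{\left(d,q \right)} = -4 + \left(0 \left(-3\right) + d\right) = -4 + \left(0 + d\right) = -4 + d$)
$v{\left(N \right)} = \frac{-4 + 2 N}{-2 + N}$ ($v{\left(N \right)} = \frac{N + \left(-4 + N\right)}{N - 2} = \frac{-4 + 2 N}{-2 + N}$)
$\sqrt{\left(-12\right) 11 + 80} v{\left(3 \right)} = \sqrt{\left(-12\right) 11 + 80} \cdot 2 = \sqrt{-132 + 80} \cdot 2 = \sqrt{-52} \cdot 2 = 2 i \sqrt{13} \cdot 2 = 4 i \sqrt{13}$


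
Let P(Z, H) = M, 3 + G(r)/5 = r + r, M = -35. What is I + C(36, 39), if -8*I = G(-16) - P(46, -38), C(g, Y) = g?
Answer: 107/2 ≈ 53.500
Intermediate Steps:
G(r) = -15 + 10*r (G(r) = -15 + 5*(r + r) = -15 + 5*(2*r) = -15 + 10*r)
P(Z, H) = -35
I = 35/2 (I = -((-15 + 10*(-16)) - 1*(-35))/8 = -((-15 - 160) + 35)/8 = -(-175 + 35)/8 = -1/8*(-140) = 35/2 ≈ 17.500)
I + C(36, 39) = 35/2 + 36 = 107/2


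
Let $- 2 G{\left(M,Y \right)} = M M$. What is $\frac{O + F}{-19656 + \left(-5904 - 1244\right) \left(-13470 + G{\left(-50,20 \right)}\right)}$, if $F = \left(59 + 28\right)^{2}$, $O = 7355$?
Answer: $\frac{3731}{26299726} \approx 0.00014186$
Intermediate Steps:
$G{\left(M,Y \right)} = - \frac{M^{2}}{2}$ ($G{\left(M,Y \right)} = - \frac{M M}{2} = - \frac{M^{2}}{2}$)
$F = 7569$ ($F = 87^{2} = 7569$)
$\frac{O + F}{-19656 + \left(-5904 - 1244\right) \left(-13470 + G{\left(-50,20 \right)}\right)} = \frac{7355 + 7569}{-19656 + \left(-5904 - 1244\right) \left(-13470 - \frac{\left(-50\right)^{2}}{2}\right)} = \frac{14924}{-19656 - 7148 \left(-13470 - 1250\right)} = \frac{14924}{-19656 - -105218560} = \frac{14924}{-19656 + 105218560} = \frac{14924}{105198904} = 14924 \cdot \frac{1}{105198904} = \frac{3731}{26299726}$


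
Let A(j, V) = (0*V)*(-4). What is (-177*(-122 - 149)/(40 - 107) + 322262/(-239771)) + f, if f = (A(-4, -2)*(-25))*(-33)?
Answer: -11522687111/16064657 ≈ -717.27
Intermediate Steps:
A(j, V) = 0 (A(j, V) = 0*(-4) = 0)
f = 0 (f = (0*(-25))*(-33) = 0*(-33) = 0)
(-177*(-122 - 149)/(40 - 107) + 322262/(-239771)) + f = (-177*(-122 - 149)/(40 - 107) + 322262/(-239771)) + 0 = (-(-47967)/(-67) + 322262*(-1/239771)) + 0 = (-(-47967)*(-1)/67 - 322262/239771) + 0 = (-177*271/67 - 322262/239771) + 0 = (-47967/67 - 322262/239771) + 0 = -11522687111/16064657 + 0 = -11522687111/16064657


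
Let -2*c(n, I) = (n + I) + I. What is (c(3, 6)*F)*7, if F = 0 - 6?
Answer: 315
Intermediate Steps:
c(n, I) = -I - n/2 (c(n, I) = -((n + I) + I)/2 = -((I + n) + I)/2 = -(n + 2*I)/2 = -I - n/2)
F = -6
(c(3, 6)*F)*7 = ((-1*6 - ½*3)*(-6))*7 = ((-6 - 3/2)*(-6))*7 = -15/2*(-6)*7 = 45*7 = 315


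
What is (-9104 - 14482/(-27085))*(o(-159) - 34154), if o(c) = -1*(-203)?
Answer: 8371208371458/27085 ≈ 3.0907e+8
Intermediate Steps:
o(c) = 203
(-9104 - 14482/(-27085))*(o(-159) - 34154) = (-9104 - 14482/(-27085))*(203 - 34154) = (-9104 - 14482*(-1/27085))*(-33951) = (-9104 + 14482/27085)*(-33951) = -246567358/27085*(-33951) = 8371208371458/27085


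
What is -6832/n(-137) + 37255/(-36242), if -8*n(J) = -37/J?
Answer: 271374078589/1340954 ≈ 2.0237e+5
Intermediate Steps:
n(J) = 37/(8*J) (n(J) = -(-37)/(8*J) = 37/(8*J))
-6832/n(-137) + 37255/(-36242) = -6832/((37/8)/(-137)) + 37255/(-36242) = -6832/((37/8)*(-1/137)) + 37255*(-1/36242) = -6832/(-37/1096) - 37255/36242 = -6832*(-1096/37) - 37255/36242 = 7487872/37 - 37255/36242 = 271374078589/1340954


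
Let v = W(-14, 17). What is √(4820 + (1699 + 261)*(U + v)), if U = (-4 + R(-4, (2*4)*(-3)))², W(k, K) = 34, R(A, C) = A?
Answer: 10*√1969 ≈ 443.73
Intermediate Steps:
v = 34
U = 64 (U = (-4 - 4)² = (-8)² = 64)
√(4820 + (1699 + 261)*(U + v)) = √(4820 + (1699 + 261)*(64 + 34)) = √(4820 + 1960*98) = √(4820 + 192080) = √196900 = 10*√1969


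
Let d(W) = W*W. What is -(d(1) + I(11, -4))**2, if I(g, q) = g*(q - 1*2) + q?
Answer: -4761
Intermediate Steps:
d(W) = W**2
I(g, q) = q + g*(-2 + q) (I(g, q) = g*(q - 2) + q = g*(-2 + q) + q = q + g*(-2 + q))
-(d(1) + I(11, -4))**2 = -(1**2 + (-4 - 2*11 + 11*(-4)))**2 = -(1 + (-4 - 22 - 44))**2 = -(1 - 70)**2 = -1*(-69)**2 = -1*4761 = -4761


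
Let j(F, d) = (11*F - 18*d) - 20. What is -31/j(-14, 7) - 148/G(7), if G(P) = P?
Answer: -44183/2100 ≈ -21.040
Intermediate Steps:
j(F, d) = -20 - 18*d + 11*F (j(F, d) = (-18*d + 11*F) - 20 = -20 - 18*d + 11*F)
-31/j(-14, 7) - 148/G(7) = -31/(-20 - 18*7 + 11*(-14)) - 148/7 = -31/(-20 - 126 - 154) - 148*⅐ = -31/(-300) - 148/7 = -31*(-1/300) - 148/7 = 31/300 - 148/7 = -44183/2100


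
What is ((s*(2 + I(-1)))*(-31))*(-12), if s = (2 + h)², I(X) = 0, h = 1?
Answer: 6696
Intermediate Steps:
s = 9 (s = (2 + 1)² = 3² = 9)
((s*(2 + I(-1)))*(-31))*(-12) = ((9*(2 + 0))*(-31))*(-12) = ((9*2)*(-31))*(-12) = (18*(-31))*(-12) = -558*(-12) = 6696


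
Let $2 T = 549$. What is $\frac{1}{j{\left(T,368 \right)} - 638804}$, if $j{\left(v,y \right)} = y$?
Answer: $- \frac{1}{638436} \approx -1.5663 \cdot 10^{-6}$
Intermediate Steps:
$T = \frac{549}{2}$ ($T = \frac{1}{2} \cdot 549 = \frac{549}{2} \approx 274.5$)
$\frac{1}{j{\left(T,368 \right)} - 638804} = \frac{1}{368 - 638804} = \frac{1}{-638436} = - \frac{1}{638436}$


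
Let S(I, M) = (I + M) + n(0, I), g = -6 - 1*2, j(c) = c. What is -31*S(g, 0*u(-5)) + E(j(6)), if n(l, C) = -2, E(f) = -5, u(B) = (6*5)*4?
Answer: 305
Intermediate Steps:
u(B) = 120 (u(B) = 30*4 = 120)
g = -8 (g = -6 - 2 = -8)
S(I, M) = -2 + I + M (S(I, M) = (I + M) - 2 = -2 + I + M)
-31*S(g, 0*u(-5)) + E(j(6)) = -31*(-2 - 8 + 0*120) - 5 = -31*(-2 - 8 + 0) - 5 = -31*(-10) - 5 = 310 - 5 = 305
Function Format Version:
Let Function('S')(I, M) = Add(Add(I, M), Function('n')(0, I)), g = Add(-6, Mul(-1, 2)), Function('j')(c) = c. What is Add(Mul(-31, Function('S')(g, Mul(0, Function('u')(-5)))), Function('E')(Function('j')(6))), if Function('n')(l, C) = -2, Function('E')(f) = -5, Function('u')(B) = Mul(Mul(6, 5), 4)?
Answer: 305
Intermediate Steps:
Function('u')(B) = 120 (Function('u')(B) = Mul(30, 4) = 120)
g = -8 (g = Add(-6, -2) = -8)
Function('S')(I, M) = Add(-2, I, M) (Function('S')(I, M) = Add(Add(I, M), -2) = Add(-2, I, M))
Add(Mul(-31, Function('S')(g, Mul(0, Function('u')(-5)))), Function('E')(Function('j')(6))) = Add(Mul(-31, Add(-2, -8, Mul(0, 120))), -5) = Add(Mul(-31, Add(-2, -8, 0)), -5) = Add(Mul(-31, -10), -5) = Add(310, -5) = 305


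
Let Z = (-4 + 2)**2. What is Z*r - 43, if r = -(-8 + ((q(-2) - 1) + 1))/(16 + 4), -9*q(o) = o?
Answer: -373/9 ≈ -41.444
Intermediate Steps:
q(o) = -o/9
Z = 4 (Z = (-2)**2 = 4)
r = 7/18 (r = -(-8 + ((-1/9*(-2) - 1) + 1))/(16 + 4) = -(-8 + ((2/9 - 1) + 1))/20 = -(-8 + (-7/9 + 1))/20 = -(-8 + 2/9)/20 = -(-70)/(9*20) = -1*(-7/18) = 7/18 ≈ 0.38889)
Z*r - 43 = 4*(7/18) - 43 = 14/9 - 43 = -373/9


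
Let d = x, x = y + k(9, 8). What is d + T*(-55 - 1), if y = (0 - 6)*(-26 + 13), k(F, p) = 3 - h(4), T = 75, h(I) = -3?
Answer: -4116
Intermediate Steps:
k(F, p) = 6 (k(F, p) = 3 - 1*(-3) = 3 + 3 = 6)
y = 78 (y = -6*(-13) = 78)
x = 84 (x = 78 + 6 = 84)
d = 84
d + T*(-55 - 1) = 84 + 75*(-55 - 1) = 84 + 75*(-56) = 84 - 4200 = -4116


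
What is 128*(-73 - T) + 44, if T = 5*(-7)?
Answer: -4820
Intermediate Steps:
T = -35
128*(-73 - T) + 44 = 128*(-73 - 1*(-35)) + 44 = 128*(-73 + 35) + 44 = 128*(-38) + 44 = -4864 + 44 = -4820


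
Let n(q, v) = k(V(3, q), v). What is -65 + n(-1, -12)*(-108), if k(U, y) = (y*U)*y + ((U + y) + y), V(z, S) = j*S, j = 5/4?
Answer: 22102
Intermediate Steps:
j = 5/4 (j = 5*(¼) = 5/4 ≈ 1.2500)
V(z, S) = 5*S/4
k(U, y) = U + 2*y + U*y² (k(U, y) = (U*y)*y + (U + 2*y) = U*y² + (U + 2*y) = U + 2*y + U*y²)
n(q, v) = 2*v + 5*q/4 + 5*q*v²/4 (n(q, v) = 5*q/4 + 2*v + (5*q/4)*v² = 5*q/4 + 2*v + 5*q*v²/4 = 2*v + 5*q/4 + 5*q*v²/4)
-65 + n(-1, -12)*(-108) = -65 + (2*(-12) + (5/4)*(-1) + (5/4)*(-1)*(-12)²)*(-108) = -65 + (-24 - 5/4 + (5/4)*(-1)*144)*(-108) = -65 + (-24 - 5/4 - 180)*(-108) = -65 - 821/4*(-108) = -65 + 22167 = 22102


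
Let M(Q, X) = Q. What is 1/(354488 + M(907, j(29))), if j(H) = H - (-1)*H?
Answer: 1/355395 ≈ 2.8138e-6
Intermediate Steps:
j(H) = 2*H (j(H) = H + H = 2*H)
1/(354488 + M(907, j(29))) = 1/(354488 + 907) = 1/355395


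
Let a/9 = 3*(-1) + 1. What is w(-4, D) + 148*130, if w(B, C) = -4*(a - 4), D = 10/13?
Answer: 19328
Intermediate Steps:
a = -18 (a = 9*(3*(-1) + 1) = 9*(-3 + 1) = 9*(-2) = -18)
D = 10/13 (D = 10*(1/13) = 10/13 ≈ 0.76923)
w(B, C) = 88 (w(B, C) = -4*(-18 - 4) = -4*(-22) = 88)
w(-4, D) + 148*130 = 88 + 148*130 = 88 + 19240 = 19328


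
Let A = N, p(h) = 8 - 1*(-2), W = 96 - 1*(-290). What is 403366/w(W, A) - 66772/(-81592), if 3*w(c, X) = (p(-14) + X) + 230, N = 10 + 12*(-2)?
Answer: 12343675811/2304974 ≈ 5355.2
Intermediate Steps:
W = 386 (W = 96 + 290 = 386)
p(h) = 10 (p(h) = 8 + 2 = 10)
N = -14 (N = 10 - 24 = -14)
A = -14
w(c, X) = 80 + X/3 (w(c, X) = ((10 + X) + 230)/3 = (240 + X)/3 = 80 + X/3)
403366/w(W, A) - 66772/(-81592) = 403366/(80 + (1/3)*(-14)) - 66772/(-81592) = 403366/(80 - 14/3) - 66772*(-1/81592) = 403366/(226/3) + 16693/20398 = 403366*(3/226) + 16693/20398 = 605049/113 + 16693/20398 = 12343675811/2304974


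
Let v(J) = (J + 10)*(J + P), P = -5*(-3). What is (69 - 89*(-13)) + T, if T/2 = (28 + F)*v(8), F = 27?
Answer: 46766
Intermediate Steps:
P = 15
v(J) = (10 + J)*(15 + J) (v(J) = (J + 10)*(J + 15) = (10 + J)*(15 + J))
T = 45540 (T = 2*((28 + 27)*(150 + 8² + 25*8)) = 2*(55*(150 + 64 + 200)) = 2*(55*414) = 2*22770 = 45540)
(69 - 89*(-13)) + T = (69 - 89*(-13)) + 45540 = (69 + 1157) + 45540 = 1226 + 45540 = 46766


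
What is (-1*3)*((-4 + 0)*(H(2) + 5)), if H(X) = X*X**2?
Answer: 156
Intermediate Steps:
H(X) = X**3
(-1*3)*((-4 + 0)*(H(2) + 5)) = (-1*3)*((-4 + 0)*(2**3 + 5)) = -(-12)*(8 + 5) = -(-12)*13 = -3*(-52) = 156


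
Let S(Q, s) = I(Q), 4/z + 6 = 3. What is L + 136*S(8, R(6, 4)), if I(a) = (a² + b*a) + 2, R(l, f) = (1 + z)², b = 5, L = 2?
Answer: 14418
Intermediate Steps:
z = -4/3 (z = 4/(-6 + 3) = 4/(-3) = 4*(-⅓) = -4/3 ≈ -1.3333)
R(l, f) = ⅑ (R(l, f) = (1 - 4/3)² = (-⅓)² = ⅑)
I(a) = 2 + a² + 5*a (I(a) = (a² + 5*a) + 2 = 2 + a² + 5*a)
S(Q, s) = 2 + Q² + 5*Q
L + 136*S(8, R(6, 4)) = 2 + 136*(2 + 8² + 5*8) = 2 + 136*(2 + 64 + 40) = 2 + 136*106 = 2 + 14416 = 14418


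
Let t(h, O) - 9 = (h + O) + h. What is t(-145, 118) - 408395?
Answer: -408558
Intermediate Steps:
t(h, O) = 9 + O + 2*h (t(h, O) = 9 + ((h + O) + h) = 9 + ((O + h) + h) = 9 + (O + 2*h) = 9 + O + 2*h)
t(-145, 118) - 408395 = (9 + 118 + 2*(-145)) - 408395 = (9 + 118 - 290) - 408395 = -163 - 408395 = -408558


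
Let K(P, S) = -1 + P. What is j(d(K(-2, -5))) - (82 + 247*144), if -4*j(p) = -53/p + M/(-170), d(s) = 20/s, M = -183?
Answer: -48487069/1360 ≈ -35652.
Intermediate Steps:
j(p) = -183/680 + 53/(4*p) (j(p) = -(-53/p - 183/(-170))/4 = -(-53/p - 183*(-1/170))/4 = -(-53/p + 183/170)/4 = -(183/170 - 53/p)/4 = -183/680 + 53/(4*p))
j(d(K(-2, -5))) - (82 + 247*144) = (9010 - 3660/(-1 - 2))/(680*((20/(-1 - 2)))) - (82 + 247*144) = (9010 - 3660/(-3))/(680*((20/(-3)))) - (82 + 35568) = (9010 - 3660*(-1)/3)/(680*((20*(-⅓)))) - 1*35650 = (9010 - 183*(-20/3))/(680*(-20/3)) - 35650 = (1/680)*(-3/20)*(9010 + 1220) - 35650 = (1/680)*(-3/20)*10230 - 35650 = -3069/1360 - 35650 = -48487069/1360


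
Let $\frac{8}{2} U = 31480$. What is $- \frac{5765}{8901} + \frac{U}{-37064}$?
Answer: $- \frac{141862415}{164953332} \approx -0.86002$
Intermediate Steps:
$U = 7870$ ($U = \frac{1}{4} \cdot 31480 = 7870$)
$- \frac{5765}{8901} + \frac{U}{-37064} = - \frac{5765}{8901} + \frac{7870}{-37064} = \left(-5765\right) \frac{1}{8901} + 7870 \left(- \frac{1}{37064}\right) = - \frac{5765}{8901} - \frac{3935}{18532} = - \frac{141862415}{164953332}$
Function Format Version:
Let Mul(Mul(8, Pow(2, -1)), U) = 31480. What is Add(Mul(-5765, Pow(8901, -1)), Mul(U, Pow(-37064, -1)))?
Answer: Rational(-141862415, 164953332) ≈ -0.86002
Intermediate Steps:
U = 7870 (U = Mul(Rational(1, 4), 31480) = 7870)
Add(Mul(-5765, Pow(8901, -1)), Mul(U, Pow(-37064, -1))) = Add(Mul(-5765, Pow(8901, -1)), Mul(7870, Pow(-37064, -1))) = Add(Mul(-5765, Rational(1, 8901)), Mul(7870, Rational(-1, 37064))) = Add(Rational(-5765, 8901), Rational(-3935, 18532)) = Rational(-141862415, 164953332)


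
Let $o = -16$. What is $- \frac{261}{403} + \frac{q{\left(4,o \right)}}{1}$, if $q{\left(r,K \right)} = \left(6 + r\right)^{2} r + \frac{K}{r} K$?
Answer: $\frac{186731}{403} \approx 463.35$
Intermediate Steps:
$q{\left(r,K \right)} = r \left(6 + r\right)^{2} + \frac{K^{2}}{r}$
$- \frac{261}{403} + \frac{q{\left(4,o \right)}}{1} = - \frac{261}{403} + \frac{4 \left(6 + 4\right)^{2} + \frac{\left(-16\right)^{2}}{4}}{1} = \left(-261\right) \frac{1}{403} + \left(4 \cdot 10^{2} + 256 \cdot \frac{1}{4}\right) 1 = - \frac{261}{403} + \left(4 \cdot 100 + 64\right) 1 = - \frac{261}{403} + \left(400 + 64\right) 1 = - \frac{261}{403} + 464 \cdot 1 = - \frac{261}{403} + 464 = \frac{186731}{403}$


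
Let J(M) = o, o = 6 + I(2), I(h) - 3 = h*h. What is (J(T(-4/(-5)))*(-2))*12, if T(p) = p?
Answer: -312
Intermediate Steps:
I(h) = 3 + h**2 (I(h) = 3 + h*h = 3 + h**2)
o = 13 (o = 6 + (3 + 2**2) = 6 + (3 + 4) = 6 + 7 = 13)
J(M) = 13
(J(T(-4/(-5)))*(-2))*12 = (13*(-2))*12 = -26*12 = -312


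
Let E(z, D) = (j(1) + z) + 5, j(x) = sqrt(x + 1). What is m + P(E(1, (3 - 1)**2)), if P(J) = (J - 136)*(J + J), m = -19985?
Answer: -21541 - 248*sqrt(2) ≈ -21892.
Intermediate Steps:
j(x) = sqrt(1 + x)
E(z, D) = 5 + z + sqrt(2) (E(z, D) = (sqrt(1 + 1) + z) + 5 = (sqrt(2) + z) + 5 = (z + sqrt(2)) + 5 = 5 + z + sqrt(2))
P(J) = 2*J*(-136 + J) (P(J) = (-136 + J)*(2*J) = 2*J*(-136 + J))
m + P(E(1, (3 - 1)**2)) = -19985 + 2*(5 + 1 + sqrt(2))*(-136 + (5 + 1 + sqrt(2))) = -19985 + 2*(6 + sqrt(2))*(-136 + (6 + sqrt(2))) = -19985 + 2*(6 + sqrt(2))*(-130 + sqrt(2)) = -19985 + 2*(-130 + sqrt(2))*(6 + sqrt(2))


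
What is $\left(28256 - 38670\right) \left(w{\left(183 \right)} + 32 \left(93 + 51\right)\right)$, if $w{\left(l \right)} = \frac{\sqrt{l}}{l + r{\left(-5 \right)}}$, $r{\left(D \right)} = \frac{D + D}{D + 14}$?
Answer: $-47987712 - \frac{93726 \sqrt{183}}{1637} \approx -4.7988 \cdot 10^{7}$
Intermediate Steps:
$r{\left(D \right)} = \frac{2 D}{14 + D}$
$w{\left(l \right)} = \frac{\sqrt{l}}{- \frac{10}{9} + l}$ ($w{\left(l \right)} = \frac{\sqrt{l}}{l + 2 \left(-5\right) \frac{1}{14 - 5}} = \frac{\sqrt{l}}{l + 2 \left(-5\right) \frac{1}{9}} = \frac{\sqrt{l}}{l - \frac{10}{9}} = \frac{\sqrt{l}}{- \frac{10}{9} + l}$)
$\left(28256 - 38670\right) \left(w{\left(183 \right)} + 32 \left(93 + 51\right)\right) = \left(28256 - 38670\right) \left(\frac{9 \sqrt{183}}{-10 + 9 \cdot 183} + 32 \left(93 + 51\right)\right) = - 10414 \left(\frac{9 \sqrt{183}}{-10 + 1647} + 32 \cdot 144\right) = - 10414 \left(\frac{9 \sqrt{183}}{1637} + 4608\right) = - 10414 \left(4608 + \frac{9 \sqrt{183}}{1637}\right) = -47987712 - \frac{93726 \sqrt{183}}{1637}$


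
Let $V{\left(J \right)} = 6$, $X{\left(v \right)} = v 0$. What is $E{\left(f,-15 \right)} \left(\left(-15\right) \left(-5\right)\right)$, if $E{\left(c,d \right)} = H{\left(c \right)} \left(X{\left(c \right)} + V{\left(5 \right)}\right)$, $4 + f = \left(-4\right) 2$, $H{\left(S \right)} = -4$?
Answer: $-1800$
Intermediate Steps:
$X{\left(v \right)} = 0$
$f = -12$ ($f = -4 - 8 = -12$)
$E{\left(c,d \right)} = -24$ ($E{\left(c,d \right)} = - 4 \left(0 + 6\right) = \left(-4\right) 6 = -24$)
$E{\left(f,-15 \right)} \left(\left(-15\right) \left(-5\right)\right) = - 24 \left(\left(-15\right) \left(-5\right)\right) = \left(-24\right) 75 = -1800$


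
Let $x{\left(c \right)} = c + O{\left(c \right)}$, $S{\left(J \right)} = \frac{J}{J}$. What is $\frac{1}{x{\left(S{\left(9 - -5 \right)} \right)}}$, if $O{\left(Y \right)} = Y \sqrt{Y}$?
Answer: $\frac{1}{2} \approx 0.5$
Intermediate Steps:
$O{\left(Y \right)} = Y^{\frac{3}{2}}$
$S{\left(J \right)} = 1$
$x{\left(c \right)} = c + c^{\frac{3}{2}}$
$\frac{1}{x{\left(S{\left(9 - -5 \right)} \right)}} = \frac{1}{1 + 1^{\frac{3}{2}}} = \frac{1}{1 + 1} = \frac{1}{2}$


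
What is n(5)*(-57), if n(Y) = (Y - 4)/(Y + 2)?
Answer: -57/7 ≈ -8.1429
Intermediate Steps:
n(Y) = (-4 + Y)/(2 + Y)
n(5)*(-57) = ((-4 + 5)/(2 + 5))*(-57) = (1/7)*(-57) = ((⅐)*1)*(-57) = (⅐)*(-57) = -57/7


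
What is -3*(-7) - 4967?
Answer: -4946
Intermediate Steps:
-3*(-7) - 4967 = 21 - 4967 = -4946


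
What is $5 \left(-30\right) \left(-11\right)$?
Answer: $1650$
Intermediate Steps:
$5 \left(-30\right) \left(-11\right) = \left(-150\right) \left(-11\right) = 1650$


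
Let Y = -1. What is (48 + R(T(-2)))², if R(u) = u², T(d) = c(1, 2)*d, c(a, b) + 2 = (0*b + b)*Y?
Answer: 12544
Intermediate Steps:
c(a, b) = -2 - b (c(a, b) = -2 + (0*b + b)*(-1) = -2 + (0 + b)*(-1) = -2 + b*(-1) = -2 - b)
T(d) = -4*d (T(d) = (-2 - 1*2)*d = (-2 - 2)*d = -4*d)
(48 + R(T(-2)))² = (48 + (-4*(-2))²)² = (48 + 8²)² = (48 + 64)² = 112² = 12544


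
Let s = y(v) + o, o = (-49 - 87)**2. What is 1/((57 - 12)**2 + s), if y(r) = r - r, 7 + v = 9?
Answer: 1/20521 ≈ 4.8731e-5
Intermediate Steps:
v = 2 (v = -7 + 9 = 2)
y(r) = 0
o = 18496 (o = (-136)**2 = 18496)
s = 18496 (s = 0 + 18496 = 18496)
1/((57 - 12)**2 + s) = 1/((57 - 12)**2 + 18496) = 1/(45**2 + 18496) = 1/(2025 + 18496) = 1/20521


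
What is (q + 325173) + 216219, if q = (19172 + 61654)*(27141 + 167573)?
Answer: 15738495156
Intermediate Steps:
q = 15737953764 (q = 80826*194714 = 15737953764)
(q + 325173) + 216219 = (15737953764 + 325173) + 216219 = 15738278937 + 216219 = 15738495156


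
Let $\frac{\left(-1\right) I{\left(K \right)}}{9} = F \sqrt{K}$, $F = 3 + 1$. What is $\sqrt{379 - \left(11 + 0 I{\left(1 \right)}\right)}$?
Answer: $4 \sqrt{23} \approx 19.183$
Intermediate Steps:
$F = 4$
$I{\left(K \right)} = - 36 \sqrt{K}$ ($I{\left(K \right)} = - 9 \cdot 4 \sqrt{K} = - 36 \sqrt{K}$)
$\sqrt{379 - \left(11 + 0 I{\left(1 \right)}\right)} = \sqrt{379 - \left(11 + 0 \left(- 36 \sqrt{1}\right)\right)} = \sqrt{379 - \left(11 + 0 \left(\left(-36\right) 1\right)\right)} = \sqrt{379 + \left(0 \left(-36\right) - 11\right)} = \sqrt{379 + \left(0 - 11\right)} = \sqrt{379 - 11} = \sqrt{368} = 4 \sqrt{23}$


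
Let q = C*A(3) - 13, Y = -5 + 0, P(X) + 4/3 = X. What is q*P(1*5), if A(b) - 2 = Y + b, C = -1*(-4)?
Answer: -143/3 ≈ -47.667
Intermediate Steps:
P(X) = -4/3 + X
Y = -5
C = 4
A(b) = -3 + b (A(b) = 2 + (-5 + b) = -3 + b)
q = -13 (q = 4*(-3 + 3) - 13 = 4*0 - 13 = 0 - 13 = -13)
q*P(1*5) = -13*(-4/3 + 1*5) = -13*(-4/3 + 5) = -13*11/3 = -143/3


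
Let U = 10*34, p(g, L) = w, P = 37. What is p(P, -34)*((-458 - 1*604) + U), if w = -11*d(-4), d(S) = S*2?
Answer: -63536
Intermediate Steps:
d(S) = 2*S
w = 88 (w = -22*(-4) = -11*(-8) = 88)
p(g, L) = 88
U = 340
p(P, -34)*((-458 - 1*604) + U) = 88*((-458 - 1*604) + 340) = 88*((-458 - 604) + 340) = 88*(-1062 + 340) = 88*(-722) = -63536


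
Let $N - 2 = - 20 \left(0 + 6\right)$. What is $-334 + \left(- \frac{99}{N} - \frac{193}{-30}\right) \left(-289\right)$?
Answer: $- \frac{2155594}{885} \approx -2435.7$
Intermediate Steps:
$N = -118$ ($N = 2 - 20 \left(0 + 6\right) = 2 - 120 = -118$)
$-334 + \left(- \frac{99}{N} - \frac{193}{-30}\right) \left(-289\right) = -334 + \left(- \frac{99}{-118} - \frac{193}{-30}\right) \left(-289\right) = -334 + \left(\left(-99\right) \left(- \frac{1}{118}\right) - - \frac{193}{30}\right) \left(-289\right) = -334 + \left(\frac{99}{118} + \frac{193}{30}\right) \left(-289\right) = -334 + \frac{6436}{885} \left(-289\right) = -334 - \frac{1860004}{885} = - \frac{2155594}{885}$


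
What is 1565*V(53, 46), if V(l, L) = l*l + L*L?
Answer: 7707625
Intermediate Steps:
V(l, L) = L² + l² (V(l, L) = l² + L² = L² + l²)
1565*V(53, 46) = 1565*(46² + 53²) = 1565*(2116 + 2809) = 1565*4925 = 7707625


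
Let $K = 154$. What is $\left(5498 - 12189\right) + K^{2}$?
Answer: $17025$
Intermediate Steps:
$\left(5498 - 12189\right) + K^{2} = \left(5498 - 12189\right) + 154^{2} = -6691 + 23716 = 17025$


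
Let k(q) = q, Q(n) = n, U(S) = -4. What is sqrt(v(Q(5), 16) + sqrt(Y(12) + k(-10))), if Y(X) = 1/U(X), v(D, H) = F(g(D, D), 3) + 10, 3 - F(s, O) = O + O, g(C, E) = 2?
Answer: sqrt(28 + 2*I*sqrt(41))/2 ≈ 2.7108 + 0.59051*I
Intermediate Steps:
F(s, O) = 3 - 2*O (F(s, O) = 3 - (O + O) = 3 - 2*O)
v(D, H) = 7 (v(D, H) = (3 - 2*3) + 10 = (3 - 6) + 10 = -3 + 10 = 7)
Y(X) = -1/4 (Y(X) = 1/(-4) = -1/4)
sqrt(v(Q(5), 16) + sqrt(Y(12) + k(-10))) = sqrt(7 + sqrt(-1/4 - 10)) = sqrt(7 + sqrt(-41/4)) = sqrt(7 + I*sqrt(41)/2)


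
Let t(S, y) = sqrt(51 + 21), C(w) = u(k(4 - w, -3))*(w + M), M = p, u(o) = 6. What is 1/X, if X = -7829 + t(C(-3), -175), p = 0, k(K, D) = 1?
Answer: -7829/61293169 - 6*sqrt(2)/61293169 ≈ -0.00012787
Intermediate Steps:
M = 0
C(w) = 6*w (C(w) = 6*(w + 0) = 6*w)
t(S, y) = 6*sqrt(2) (t(S, y) = sqrt(72) = 6*sqrt(2))
X = -7829 + 6*sqrt(2) ≈ -7820.5
1/X = 1/(-7829 + 6*sqrt(2))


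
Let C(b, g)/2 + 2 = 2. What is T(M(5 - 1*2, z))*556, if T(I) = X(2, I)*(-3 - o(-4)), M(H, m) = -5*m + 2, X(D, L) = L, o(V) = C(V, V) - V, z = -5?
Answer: -105084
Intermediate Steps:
C(b, g) = 0 (C(b, g) = -4 + 2*2 = -4 + 4 = 0)
o(V) = -V (o(V) = 0 - V = -V)
M(H, m) = 2 - 5*m
T(I) = -7*I (T(I) = I*(-3 - (-1)*(-4)) = I*(-3 - 1*4) = I*(-3 - 4) = I*(-7) = -7*I)
T(M(5 - 1*2, z))*556 = -7*(2 - 5*(-5))*556 = -7*(2 + 25)*556 = -7*27*556 = -189*556 = -105084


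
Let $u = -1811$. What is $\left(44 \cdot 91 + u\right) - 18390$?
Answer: $-16197$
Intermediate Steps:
$\left(44 \cdot 91 + u\right) - 18390 = \left(44 \cdot 91 - 1811\right) - 18390 = \left(4004 - 1811\right) - 18390 = 2193 - 18390 = -16197$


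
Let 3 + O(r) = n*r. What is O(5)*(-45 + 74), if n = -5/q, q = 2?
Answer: -899/2 ≈ -449.50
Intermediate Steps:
n = -5/2 ≈ -2.5000
O(r) = -3 - 5*r/2
O(5)*(-45 + 74) = (-3 - 5/2*5)*(-45 + 74) = (-3 - 25/2)*29 = -31/2*29 = -899/2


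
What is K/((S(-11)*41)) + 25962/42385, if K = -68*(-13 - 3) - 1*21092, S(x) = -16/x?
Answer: -2327383467/6951140 ≈ -334.82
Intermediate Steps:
K = -20004 (K = -68*(-16) - 21092 = 1088 - 21092 = -20004)
K/((S(-11)*41)) + 25962/42385 = -20004/(-16/(-11)*41) + 25962/42385 = -20004/(-16*(-1/11)*41) + 25962*(1/42385) = -20004/((16/11)*41) + 25962/42385 = -20004/656/11 + 25962/42385 = -20004*11/656 + 25962/42385 = -55011/164 + 25962/42385 = -2327383467/6951140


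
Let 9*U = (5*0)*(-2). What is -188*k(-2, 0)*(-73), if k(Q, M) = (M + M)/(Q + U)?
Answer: 0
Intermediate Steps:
U = 0 (U = ((5*0)*(-2))/9 = (0*(-2))/9 = (⅑)*0 = 0)
k(Q, M) = 2*M/Q (k(Q, M) = (M + M)/(Q + 0) = (2*M)/Q = 2*M/Q)
-188*k(-2, 0)*(-73) = -376*0/(-2)*(-73) = -376*0*(-1)/2*(-73) = -188*0*(-73) = 0*(-73) = 0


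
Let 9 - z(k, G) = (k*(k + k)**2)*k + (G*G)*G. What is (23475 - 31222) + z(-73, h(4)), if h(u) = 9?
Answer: -113601431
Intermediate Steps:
z(k, G) = 9 - G**3 - 4*k**4 (z(k, G) = 9 - ((k*(k + k)**2)*k + (G*G)*G) = 9 - ((k*(2*k)**2)*k + G**2*G) = 9 - ((k*(4*k**2))*k + G**3) = 9 - ((4*k**3)*k + G**3) = 9 - (4*k**4 + G**3) = 9 - (G**3 + 4*k**4) = 9 + (-G**3 - 4*k**4) = 9 - G**3 - 4*k**4)
(23475 - 31222) + z(-73, h(4)) = (23475 - 31222) + (9 - 1*9**3 - 4*(-73)**4) = -7747 + (9 - 1*729 - 4*28398241) = -7747 + (9 - 729 - 113592964) = -7747 - 113593684 = -113601431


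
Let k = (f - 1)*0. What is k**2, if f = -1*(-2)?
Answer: 0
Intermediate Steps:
f = 2
k = 0 (k = (2 - 1)*0 = 1*0 = 0)
k**2 = 0**2 = 0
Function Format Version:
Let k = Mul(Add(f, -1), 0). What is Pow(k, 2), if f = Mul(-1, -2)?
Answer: 0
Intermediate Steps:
f = 2
k = 0 (k = Mul(Add(2, -1), 0) = Mul(1, 0) = 0)
Pow(k, 2) = Pow(0, 2) = 0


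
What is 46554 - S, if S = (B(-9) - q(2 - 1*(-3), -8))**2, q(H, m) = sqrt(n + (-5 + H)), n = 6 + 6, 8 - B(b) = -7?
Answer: 46317 + 60*sqrt(3) ≈ 46421.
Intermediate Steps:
B(b) = 15 (B(b) = 8 - 1*(-7) = 8 + 7 = 15)
n = 12
q(H, m) = sqrt(7 + H) (q(H, m) = sqrt(12 + (-5 + H)) = sqrt(7 + H))
S = (15 - 2*sqrt(3))**2 (S = (15 - sqrt(7 + (2 - 1*(-3))))**2 = (15 - sqrt(7 + (2 + 3)))**2 = (15 - sqrt(7 + 5))**2 = (15 - sqrt(12))**2 = (15 - 2*sqrt(3))**2 ≈ 133.08)
46554 - S = 46554 - (237 - 60*sqrt(3)) = 46554 + (-237 + 60*sqrt(3)) = 46317 + 60*sqrt(3)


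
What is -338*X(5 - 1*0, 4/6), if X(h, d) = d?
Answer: -676/3 ≈ -225.33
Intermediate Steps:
-338*X(5 - 1*0, 4/6) = -1352/6 = -338*⅔ = -676/3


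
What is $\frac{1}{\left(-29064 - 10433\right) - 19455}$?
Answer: $- \frac{1}{58952} \approx -1.6963 \cdot 10^{-5}$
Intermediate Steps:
$\frac{1}{\left(-29064 - 10433\right) - 19455} = \frac{1}{-39497 - 19455} = \frac{1}{-58952} = - \frac{1}{58952}$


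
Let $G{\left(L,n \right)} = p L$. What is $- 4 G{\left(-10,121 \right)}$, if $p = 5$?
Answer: $200$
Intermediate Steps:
$G{\left(L,n \right)} = 5 L$
$- 4 G{\left(-10,121 \right)} = - 4 \cdot 5 \left(-10\right) = \left(-4\right) \left(-50\right) = 200$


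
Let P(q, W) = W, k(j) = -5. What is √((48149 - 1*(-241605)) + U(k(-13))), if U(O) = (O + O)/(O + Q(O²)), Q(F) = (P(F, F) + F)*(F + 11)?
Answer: 2*√9335946139/359 ≈ 538.29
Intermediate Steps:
Q(F) = 2*F*(11 + F) (Q(F) = (F + F)*(F + 11) = (2*F)*(11 + F) = 2*F*(11 + F))
U(O) = 2*O/(O + 2*O²*(11 + O²)) (U(O) = (O + O)/(O + 2*O²*(11 + O²)) = (2*O)/(O + 2*O²*(11 + O²)) = 2*O/(O + 2*O²*(11 + O²)))
√((48149 - 1*(-241605)) + U(k(-13))) = √((48149 - 1*(-241605)) + 2/(1 + 2*(-5)³ + 22*(-5))) = √((48149 + 241605) + 2/(1 + 2*(-125) - 110)) = √(289754 + 2/(1 - 250 - 110)) = √(289754 + 2/(-359)) = √(289754 + 2*(-1/359)) = √(289754 - 2/359) = √(104021684/359) = 2*√9335946139/359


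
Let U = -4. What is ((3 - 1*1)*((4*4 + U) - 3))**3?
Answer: 5832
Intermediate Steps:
((3 - 1*1)*((4*4 + U) - 3))**3 = ((3 - 1*1)*((4*4 - 4) - 3))**3 = ((3 - 1)*((16 - 4) - 3))**3 = (2*(12 - 3))**3 = (2*9)**3 = 18**3 = 5832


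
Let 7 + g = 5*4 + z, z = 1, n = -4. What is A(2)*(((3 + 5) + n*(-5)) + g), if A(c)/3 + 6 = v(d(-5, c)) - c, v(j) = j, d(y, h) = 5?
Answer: -378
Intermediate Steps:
A(c) = -3 - 3*c (A(c) = -18 + 3*(5 - c) = -18 + (15 - 3*c) = -3 - 3*c)
g = 14 (g = -7 + (5*4 + 1) = -7 + (20 + 1) = -7 + 21 = 14)
A(2)*(((3 + 5) + n*(-5)) + g) = (-3 - 3*2)*(((3 + 5) - 4*(-5)) + 14) = (-3 - 6)*((8 + 20) + 14) = -9*(28 + 14) = -9*42 = -378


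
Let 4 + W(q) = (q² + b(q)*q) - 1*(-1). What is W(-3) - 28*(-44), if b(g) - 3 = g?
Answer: 1238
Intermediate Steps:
b(g) = 3 + g
W(q) = -3 + q² + q*(3 + q) (W(q) = -4 + ((q² + (3 + q)*q) - 1*(-1)) = -4 + ((q² + q*(3 + q)) + 1) = -4 + (1 + q² + q*(3 + q)) = -3 + q² + q*(3 + q))
W(-3) - 28*(-44) = (-3 + (-3)² - 3*(3 - 3)) - 28*(-44) = (-3 + 9 - 3*0) + 1232 = (-3 + 9 + 0) + 1232 = 6 + 1232 = 1238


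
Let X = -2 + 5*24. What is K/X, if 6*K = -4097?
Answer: -4097/708 ≈ -5.7867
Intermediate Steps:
K = -4097/6 (K = (⅙)*(-4097) = -4097/6 ≈ -682.83)
X = 118 (X = -2 + 120 = 118)
K/X = -4097/6/118 = -4097/6*1/118 = -4097/708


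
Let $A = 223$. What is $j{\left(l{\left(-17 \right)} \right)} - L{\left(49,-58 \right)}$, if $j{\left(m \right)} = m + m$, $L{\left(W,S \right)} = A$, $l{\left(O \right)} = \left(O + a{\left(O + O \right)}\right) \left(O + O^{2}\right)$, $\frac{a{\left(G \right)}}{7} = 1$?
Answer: $-5663$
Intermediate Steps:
$a{\left(G \right)} = 7$ ($a{\left(G \right)} = 7 \cdot 1 = 7$)
$l{\left(O \right)} = \left(7 + O\right) \left(O + O^{2}\right)$ ($l{\left(O \right)} = \left(O + 7\right) \left(O + O^{2}\right) = \left(7 + O\right) \left(O + O^{2}\right)$)
$L{\left(W,S \right)} = 223$
$j{\left(m \right)} = 2 m$
$j{\left(l{\left(-17 \right)} \right)} - L{\left(49,-58 \right)} = 2 \left(- 17 \left(7 + \left(-17\right)^{2} + 8 \left(-17\right)\right)\right) - 223 = 2 \left(- 17 \left(7 + 289 - 136\right)\right) - 223 = 2 \left(\left(-17\right) 160\right) - 223 = 2 \left(-2720\right) - 223 = -5440 - 223 = -5663$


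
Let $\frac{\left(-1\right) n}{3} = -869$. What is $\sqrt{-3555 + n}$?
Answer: $2 i \sqrt{237} \approx 30.79 i$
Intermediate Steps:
$n = 2607$ ($n = \left(-3\right) \left(-869\right) = 2607$)
$\sqrt{-3555 + n} = \sqrt{-3555 + 2607} = \sqrt{-948} = 2 i \sqrt{237}$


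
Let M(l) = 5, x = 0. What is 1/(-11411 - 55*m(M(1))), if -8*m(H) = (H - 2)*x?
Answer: -1/11411 ≈ -8.7635e-5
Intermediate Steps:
m(H) = 0 (m(H) = -(H - 2)*0/8 = -(-2 + H)*0/8 = -⅛*0 = 0)
1/(-11411 - 55*m(M(1))) = 1/(-11411 - 55*0) = 1/(-11411 - 1*0) = 1/(-11411 + 0) = 1/(-11411) = -1/11411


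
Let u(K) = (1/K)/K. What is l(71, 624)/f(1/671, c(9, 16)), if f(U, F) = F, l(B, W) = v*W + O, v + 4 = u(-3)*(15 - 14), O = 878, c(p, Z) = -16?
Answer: 2323/24 ≈ 96.792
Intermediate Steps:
u(K) = K⁻² (u(K) = 1/(K*K) = K⁻²)
v = -35/9 (v = -4 + (15 - 14)/(-3)² = -4 + (⅑)*1 = -4 + ⅑ = -35/9 ≈ -3.8889)
l(B, W) = 878 - 35*W/9 (l(B, W) = -35*W/9 + 878 = 878 - 35*W/9)
l(71, 624)/f(1/671, c(9, 16)) = (878 - 35/9*624)/(-16) = (878 - 7280/3)*(-1/16) = -4646/3*(-1/16) = 2323/24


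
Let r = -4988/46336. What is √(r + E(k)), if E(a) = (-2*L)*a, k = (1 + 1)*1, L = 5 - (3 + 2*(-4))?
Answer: 57*I*√25883/1448 ≈ 6.3331*I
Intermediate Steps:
L = 10 (L = 5 - (3 - 8) = 5 - 1*(-5) = 5 + 5 = 10)
r = -1247/11584 (r = -4988*1/46336 = -1247/11584 ≈ -0.10765)
k = 2 (k = 2*1 = 2)
E(a) = -20*a (E(a) = (-2*10)*a = -20*a)
√(r + E(k)) = √(-1247/11584 - 20*2) = √(-1247/11584 - 40) = √(-464607/11584) = 57*I*√25883/1448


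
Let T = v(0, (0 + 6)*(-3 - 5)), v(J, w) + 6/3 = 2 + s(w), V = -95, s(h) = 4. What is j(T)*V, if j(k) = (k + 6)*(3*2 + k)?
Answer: -9500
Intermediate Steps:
v(J, w) = 4 (v(J, w) = -2 + (2 + 4) = -2 + 6 = 4)
T = 4
j(k) = (6 + k)**2 (j(k) = (6 + k)*(6 + k) = (6 + k)**2)
j(T)*V = (6 + 4)**2*(-95) = 10**2*(-95) = 100*(-95) = -9500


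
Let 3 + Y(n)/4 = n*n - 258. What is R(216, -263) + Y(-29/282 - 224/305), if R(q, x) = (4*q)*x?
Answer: -422175302514731/1849430025 ≈ -2.2827e+5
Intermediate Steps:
Y(n) = -1044 + 4*n² (Y(n) = -12 + 4*(n*n - 258) = -12 + 4*(n² - 258) = -12 + 4*(-258 + n²) = -12 + (-1032 + 4*n²) = -1044 + 4*n²)
R(q, x) = 4*q*x
R(216, -263) + Y(-29/282 - 224/305) = 4*216*(-263) + (-1044 + 4*(-29/282 - 224/305)²) = -227232 + (-1044 + 4*(-29*1/282 - 224*1/305)²) = -227232 + (-1044 + 4*(-29/282 - 224/305)²) = -227232 + (-1044 + 4*(-72013/86010)²) = -227232 + (-1044 + 4*(5185872169/7397720100)) = -227232 + (-1044 + 5185872169/1849430025) = -227232 - 1925619073931/1849430025 = -422175302514731/1849430025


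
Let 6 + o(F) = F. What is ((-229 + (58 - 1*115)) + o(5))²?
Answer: 82369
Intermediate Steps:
o(F) = -6 + F
((-229 + (58 - 1*115)) + o(5))² = ((-229 + (58 - 1*115)) + (-6 + 5))² = ((-229 + (58 - 115)) - 1)² = ((-229 - 57) - 1)² = (-286 - 1)² = (-287)² = 82369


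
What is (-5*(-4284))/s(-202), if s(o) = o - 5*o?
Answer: 5355/202 ≈ 26.510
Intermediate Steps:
s(o) = -4*o
(-5*(-4284))/s(-202) = (-5*(-4284))/((-4*(-202))) = 21420/808 = 21420*(1/808) = 5355/202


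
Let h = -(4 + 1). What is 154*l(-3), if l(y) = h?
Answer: -770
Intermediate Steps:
h = -5 (h = -1*5 = -5)
l(y) = -5
154*l(-3) = 154*(-5) = -770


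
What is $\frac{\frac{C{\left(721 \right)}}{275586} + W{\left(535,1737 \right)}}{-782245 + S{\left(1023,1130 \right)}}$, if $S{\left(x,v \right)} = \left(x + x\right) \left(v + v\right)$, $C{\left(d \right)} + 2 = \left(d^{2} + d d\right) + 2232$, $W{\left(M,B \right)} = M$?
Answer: $\frac{24746737}{176453811665} \approx 0.00014024$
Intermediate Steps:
$C{\left(d \right)} = 2230 + 2 d^{2}$ ($C{\left(d \right)} = -2 + \left(\left(d^{2} + d d\right) + 2232\right) = -2 + \left(\left(d^{2} + d^{2}\right) + 2232\right) = -2 + \left(2 d^{2} + 2232\right) = -2 + \left(2232 + 2 d^{2}\right) = 2230 + 2 d^{2}$)
$S{\left(x,v \right)} = 4 v x$ ($S{\left(x,v \right)} = 2 x 2 v = 4 v x$)
$\frac{\frac{C{\left(721 \right)}}{275586} + W{\left(535,1737 \right)}}{-782245 + S{\left(1023,1130 \right)}} = \frac{\frac{2230 + 2 \cdot 721^{2}}{275586} + 535}{-782245 + 4 \cdot 1130 \cdot 1023} = \frac{\left(2230 + 2 \cdot 519841\right) \frac{1}{275586} + 535}{-782245 + 4623960} = \frac{\left(2230 + 1039682\right) \frac{1}{275586} + 535}{3841715} = \left(1041912 \cdot \frac{1}{275586} + 535\right) \frac{1}{3841715} = \left(\frac{173652}{45931} + 535\right) \frac{1}{3841715} = \frac{24746737}{45931} \cdot \frac{1}{3841715} = \frac{24746737}{176453811665}$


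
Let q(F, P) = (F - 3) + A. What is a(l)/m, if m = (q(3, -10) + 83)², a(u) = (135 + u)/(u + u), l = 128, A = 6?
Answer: 263/2027776 ≈ 0.00012970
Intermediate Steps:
q(F, P) = 3 + F (q(F, P) = (F - 3) + 6 = (-3 + F) + 6 = 3 + F)
a(u) = (135 + u)/(2*u) (a(u) = (135 + u)/((2*u)) = (135 + u)*(1/(2*u)) = (135 + u)/(2*u))
m = 7921 (m = ((3 + 3) + 83)² = (6 + 83)² = 89² = 7921)
a(l)/m = ((½)*(135 + 128)/128)/7921 = ((½)*(1/128)*263)*(1/7921) = (263/256)*(1/7921) = 263/2027776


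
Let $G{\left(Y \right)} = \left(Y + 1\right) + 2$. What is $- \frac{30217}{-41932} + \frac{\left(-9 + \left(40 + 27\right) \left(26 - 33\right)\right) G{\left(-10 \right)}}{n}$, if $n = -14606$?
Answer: $\frac{13683865}{27839036} \approx 0.49154$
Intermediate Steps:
$G{\left(Y \right)} = 3 + Y$ ($G{\left(Y \right)} = \left(1 + Y\right) + 2 = 3 + Y$)
$- \frac{30217}{-41932} + \frac{\left(-9 + \left(40 + 27\right) \left(26 - 33\right)\right) G{\left(-10 \right)}}{n} = - \frac{30217}{-41932} + \frac{\left(-9 + \left(40 + 27\right) \left(26 - 33\right)\right) \left(3 - 10\right)}{-14606} = \left(-30217\right) \left(- \frac{1}{41932}\right) + \left(-9 + 67 \left(-7\right)\right) \left(-7\right) \left(- \frac{1}{14606}\right) = \frac{2747}{3812} + \left(-9 - 469\right) \left(-7\right) \left(- \frac{1}{14606}\right) = \frac{2747}{3812} + \left(-478\right) \left(-7\right) \left(- \frac{1}{14606}\right) = \frac{2747}{3812} + 3346 \left(- \frac{1}{14606}\right) = \frac{2747}{3812} - \frac{1673}{7303} = \frac{13683865}{27839036}$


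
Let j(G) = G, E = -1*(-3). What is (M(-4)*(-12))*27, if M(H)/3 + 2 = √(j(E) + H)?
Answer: 1944 - 972*I ≈ 1944.0 - 972.0*I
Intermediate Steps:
E = 3
M(H) = -6 + 3*√(3 + H)
(M(-4)*(-12))*27 = ((-6 + 3*√(3 - 4))*(-12))*27 = ((-6 + 3*√(-1))*(-12))*27 = ((-6 + 3*I)*(-12))*27 = (72 - 36*I)*27 = 1944 - 972*I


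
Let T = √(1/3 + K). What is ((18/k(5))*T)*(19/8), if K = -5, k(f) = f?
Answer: 57*I*√42/20 ≈ 18.47*I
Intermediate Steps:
T = I*√42/3 (T = √(1/3 - 5) = √(⅓ - 5) = √(-14/3) = I*√42/3 ≈ 2.1602*I)
((18/k(5))*T)*(19/8) = ((18/5)*(I*√42/3))*(19/8) = ((18*(⅕))*(I*√42/3))*(19*(⅛)) = (18*(I*√42/3)/5)*(19/8) = (6*I*√42/5)*(19/8) = 57*I*√42/20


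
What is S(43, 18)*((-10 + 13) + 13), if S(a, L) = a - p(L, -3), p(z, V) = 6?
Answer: 592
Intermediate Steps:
S(a, L) = -6 + a (S(a, L) = a - 1*6 = a - 6 = -6 + a)
S(43, 18)*((-10 + 13) + 13) = (-6 + 43)*((-10 + 13) + 13) = 37*(3 + 13) = 37*16 = 592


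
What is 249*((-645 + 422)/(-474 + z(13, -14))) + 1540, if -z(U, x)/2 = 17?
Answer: 837847/508 ≈ 1649.3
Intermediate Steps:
z(U, x) = -34 (z(U, x) = -2*17 = -34)
249*((-645 + 422)/(-474 + z(13, -14))) + 1540 = 249*((-645 + 422)/(-474 - 34)) + 1540 = 249*(-223/(-508)) + 1540 = 249*(-223*(-1/508)) + 1540 = 249*(223/508) + 1540 = 55527/508 + 1540 = 837847/508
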